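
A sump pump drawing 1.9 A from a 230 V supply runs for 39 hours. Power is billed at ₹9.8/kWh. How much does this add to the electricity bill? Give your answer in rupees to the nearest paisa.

₹167.02

Power = 1.9 A × 230 V = 437 W = 0.437 kW
Energy = 0.437 kW × 39 h = 17.043 kWh
Cost = 17.043 kWh × ₹9.8/kWh = ₹167.02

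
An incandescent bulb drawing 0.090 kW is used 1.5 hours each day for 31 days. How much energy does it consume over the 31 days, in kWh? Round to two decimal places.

4.19 kWh

Runtime = 1.5 h/day × 31 days = 46.5 h
Energy = 0.09 kW × 46.5 h = 4.185 kWh ≈ 4.19 kWh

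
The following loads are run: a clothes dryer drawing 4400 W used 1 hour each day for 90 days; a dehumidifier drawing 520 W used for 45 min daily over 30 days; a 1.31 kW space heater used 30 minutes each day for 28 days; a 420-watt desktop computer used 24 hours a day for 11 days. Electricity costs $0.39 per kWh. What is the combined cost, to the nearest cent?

$209.40

clothes dryer: Runtime = 1 h/day × 90 days = 90 h
clothes dryer: 4.4 kW × 90 h = 396 kWh
dehumidifier: Runtime = 45 min × 30 = 1350 min = 22.5 h
dehumidifier: 0.52 kW × 22.5 h = 11.7 kWh
space heater: Runtime = 30 min × 28 = 840 min = 14 h
space heater: 1.31 kW × 14 h = 18.34 kWh
desktop computer: Runtime = 24 h × 11 = 264 h
desktop computer: 0.42 kW × 264 h = 110.88 kWh
Total energy = 536.92 kWh
Cost = 536.92 × $0.39 = $209.40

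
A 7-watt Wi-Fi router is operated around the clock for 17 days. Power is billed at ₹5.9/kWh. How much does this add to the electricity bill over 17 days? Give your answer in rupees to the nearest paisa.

₹16.85

Runtime = 24 h × 17 = 408 h
Energy = 0.007 kW × 408 h = 2.856 kWh
Cost = 2.856 kWh × ₹5.9/kWh = ₹16.85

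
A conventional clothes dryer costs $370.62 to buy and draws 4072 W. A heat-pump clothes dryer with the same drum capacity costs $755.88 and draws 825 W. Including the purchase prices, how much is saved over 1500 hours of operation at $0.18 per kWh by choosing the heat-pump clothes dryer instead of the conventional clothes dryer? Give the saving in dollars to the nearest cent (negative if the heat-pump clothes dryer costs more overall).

$491.43

conventional clothes dryer: $370.62 + (4072/1000) kW × 1500 h × $0.18 = $370.62 + $1099.44 = $1470.06
heat-pump clothes dryer: $755.88 + (825/1000) kW × 1500 h × $0.18 = $755.88 + $222.75 = $978.63
Saving = $1470.06 − $978.63 = $491.43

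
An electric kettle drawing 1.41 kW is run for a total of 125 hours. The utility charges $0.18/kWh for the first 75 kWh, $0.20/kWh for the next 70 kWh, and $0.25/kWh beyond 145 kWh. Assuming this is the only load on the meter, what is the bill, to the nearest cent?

Energy = 1.41 kW × 125 h = 176.25 kWh
Tier 1 (0–75 kWh): 75 × $0.18 = $13.5
Tier 2 (75–145 kWh): 70 × $0.20 = $14
Above 145 kWh: 31.25 × $0.25 = $7.8125
Bill = $35.31

$35.31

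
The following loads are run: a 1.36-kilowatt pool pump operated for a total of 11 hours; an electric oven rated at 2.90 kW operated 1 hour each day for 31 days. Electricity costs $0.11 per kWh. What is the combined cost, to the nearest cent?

pool pump: 1.36 kW × 11 h = 14.96 kWh
electric oven: Runtime = 1 h/day × 31 days = 31 h
electric oven: 2.9 kW × 31 h = 89.9 kWh
Total energy = 104.86 kWh
Cost = 104.86 × $0.11 = $11.53

$11.53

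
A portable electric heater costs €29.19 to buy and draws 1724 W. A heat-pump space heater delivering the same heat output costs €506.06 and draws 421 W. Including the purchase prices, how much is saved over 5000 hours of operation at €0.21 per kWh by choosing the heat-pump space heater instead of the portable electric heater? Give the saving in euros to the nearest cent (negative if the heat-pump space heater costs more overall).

€891.28

portable electric heater: €29.19 + (1724/1000) kW × 5000 h × €0.21 = €29.19 + €1810.2 = €1839.39
heat-pump space heater: €506.06 + (421/1000) kW × 5000 h × €0.21 = €506.06 + €442.05 = €948.11
Saving = €1839.39 − €948.11 = €891.28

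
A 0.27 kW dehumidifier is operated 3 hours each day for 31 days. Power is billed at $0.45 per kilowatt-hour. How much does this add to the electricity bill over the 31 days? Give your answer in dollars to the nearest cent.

Runtime = 3 h/day × 31 days = 93 h
Energy = 0.27 kW × 93 h = 25.11 kWh
Cost = 25.11 kWh × $0.45/kWh = $11.30

$11.30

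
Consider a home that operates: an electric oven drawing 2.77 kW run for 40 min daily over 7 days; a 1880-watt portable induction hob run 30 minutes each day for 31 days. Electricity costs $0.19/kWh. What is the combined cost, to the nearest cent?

electric oven: Runtime = 40 min × 7 = 280 min = 4.666666… h
electric oven: 2.77 kW × 4.666666… h = 12.926666… kWh
portable induction hob: Runtime = 30 min × 31 = 930 min = 15.5 h
portable induction hob: 1.88 kW × 15.5 h = 29.14 kWh
Total energy = 42.066666… kWh
Cost = 42.066666… × $0.19 = $7.99

$7.99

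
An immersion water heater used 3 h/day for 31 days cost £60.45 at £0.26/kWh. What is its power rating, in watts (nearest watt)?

Energy = £60.45 ÷ £0.26/kWh = 232.5 kWh
Runtime = 3 h/day × 31 days = 93 h
Power = 232.5 kWh ÷ 93 h = 2.5 kW = 2500 W

2500 W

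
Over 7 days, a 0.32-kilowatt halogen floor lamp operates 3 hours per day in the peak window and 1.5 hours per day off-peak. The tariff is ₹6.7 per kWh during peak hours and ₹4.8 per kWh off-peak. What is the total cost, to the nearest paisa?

₹61.15

Peak energy = 0.32 kW × 3 h × 7 = 6.72 kWh
Off-peak energy = 0.32 kW × 1.5 h × 7 = 3.36 kWh
Cost = 6.72 × ₹6.7 + 3.36 × ₹4.8 = ₹45.024 + ₹16.128 = ₹61.15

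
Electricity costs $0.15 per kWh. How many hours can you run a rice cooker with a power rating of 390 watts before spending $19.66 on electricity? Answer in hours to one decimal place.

336.1 h

Energy available = $19.66 ÷ $0.15/kWh = 131.0667 kWh
Hours = 131.0667 kWh ÷ 0.39 kW = 336.1 h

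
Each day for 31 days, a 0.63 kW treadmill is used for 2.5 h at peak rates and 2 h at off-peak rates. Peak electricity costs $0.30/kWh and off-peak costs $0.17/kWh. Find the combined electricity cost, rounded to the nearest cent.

$21.29

Peak energy = 0.63 kW × 2.5 h × 31 = 48.825 kWh
Off-peak energy = 0.63 kW × 2 h × 31 = 39.06 kWh
Cost = 48.825 × $0.30 + 39.06 × $0.17 = $14.6475 + $6.6402 = $21.29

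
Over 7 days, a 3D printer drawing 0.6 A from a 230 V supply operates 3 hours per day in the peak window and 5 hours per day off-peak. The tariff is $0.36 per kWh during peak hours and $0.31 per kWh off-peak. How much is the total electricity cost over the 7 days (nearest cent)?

Power = 0.6 A × 230 V = 138 W = 0.138 kW
Peak energy = 0.138 kW × 3 h × 7 = 2.898 kWh
Off-peak energy = 0.138 kW × 5 h × 7 = 4.83 kWh
Cost = 2.898 × $0.36 + 4.83 × $0.31 = $1.04328 + $1.4973 = $2.54

$2.54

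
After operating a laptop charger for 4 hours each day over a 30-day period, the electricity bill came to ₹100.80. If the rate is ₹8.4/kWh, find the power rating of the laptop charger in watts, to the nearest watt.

100 W

Energy = ₹100.80 ÷ ₹8.4/kWh = 12 kWh
Runtime = 4 h/day × 30 days = 120 h
Power = 12 kWh ÷ 120 h = 0.1 kW = 100 W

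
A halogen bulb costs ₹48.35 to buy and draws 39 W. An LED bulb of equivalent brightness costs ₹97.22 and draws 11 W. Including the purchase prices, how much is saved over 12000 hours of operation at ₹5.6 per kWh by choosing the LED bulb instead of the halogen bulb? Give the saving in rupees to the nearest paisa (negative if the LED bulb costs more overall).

halogen bulb: ₹48.35 + (39/1000) kW × 12000 h × ₹5.6 = ₹48.35 + ₹2620.8 = ₹2669.15
LED bulb: ₹97.22 + (11/1000) kW × 12000 h × ₹5.6 = ₹97.22 + ₹739.2 = ₹836.42
Saving = ₹2669.15 − ₹836.42 = ₹1832.73

₹1832.73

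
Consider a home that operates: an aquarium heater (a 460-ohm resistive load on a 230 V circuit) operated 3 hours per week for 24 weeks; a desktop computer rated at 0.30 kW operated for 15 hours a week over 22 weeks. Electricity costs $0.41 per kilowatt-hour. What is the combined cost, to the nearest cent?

$43.98

aquarium heater: Power = V²/R = 230²/460 = 115 W = 0.115 kW
aquarium heater: Runtime = 3 h/week × 24 weeks = 72 h
aquarium heater: 0.115 kW × 72 h = 8.28 kWh
desktop computer: Runtime = 15 h/week × 22 weeks = 330 h
desktop computer: 0.3 kW × 330 h = 99 kWh
Total energy = 107.28 kWh
Cost = 107.28 × $0.41 = $43.98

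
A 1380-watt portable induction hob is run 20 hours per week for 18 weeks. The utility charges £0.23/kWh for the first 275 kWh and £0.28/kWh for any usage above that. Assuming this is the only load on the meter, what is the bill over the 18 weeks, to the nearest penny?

Runtime = 20 h/week × 18 weeks = 360 h
Energy = 1.38 kW × 360 h = 496.8 kWh
Tier 1 (0–275 kWh): 275 × £0.23 = £63.25
Above 275 kWh: 221.8 × £0.28 = £62.104
Bill = £125.35

£125.35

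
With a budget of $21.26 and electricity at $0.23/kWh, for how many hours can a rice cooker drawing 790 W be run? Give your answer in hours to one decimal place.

117.0 h

Energy available = $21.26 ÷ $0.23/kWh = 92.4348 kWh
Hours = 92.4348 kWh ÷ 0.79 kW = 117.0 h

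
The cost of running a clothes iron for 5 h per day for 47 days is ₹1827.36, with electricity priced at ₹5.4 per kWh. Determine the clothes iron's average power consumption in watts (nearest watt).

Energy = ₹1827.36 ÷ ₹5.4/kWh = 338.4 kWh
Runtime = 5 h/day × 47 days = 235 h
Power = 338.4 kWh ÷ 235 h = 1.44 kW = 1440 W

1440 W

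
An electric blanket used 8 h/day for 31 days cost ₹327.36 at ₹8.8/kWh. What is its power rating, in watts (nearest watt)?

150 W

Energy = ₹327.36 ÷ ₹8.8/kWh = 37.2 kWh
Runtime = 8 h/day × 31 days = 248 h
Power = 37.2 kWh ÷ 248 h = 0.15 kW = 150 W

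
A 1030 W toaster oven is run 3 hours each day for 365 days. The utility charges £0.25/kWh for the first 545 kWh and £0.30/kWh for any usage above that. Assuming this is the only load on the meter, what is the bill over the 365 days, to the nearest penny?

£311.11

Runtime = 3 h/day × 365 days = 1095 h
Energy = 1.03 kW × 1095 h = 1127.85 kWh
Tier 1 (0–545 kWh): 545 × £0.25 = £136.25
Above 545 kWh: 582.85 × £0.30 = £174.855
Bill = £311.11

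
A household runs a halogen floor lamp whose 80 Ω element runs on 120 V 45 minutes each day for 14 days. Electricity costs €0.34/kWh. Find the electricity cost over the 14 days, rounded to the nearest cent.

€0.64

Power = V²/R = 120²/80 = 180 W = 0.18 kW
Runtime = 45 min × 14 = 630 min = 10.5 h
Energy = 0.18 kW × 10.5 h = 1.89 kWh
Cost = 1.89 kWh × €0.34/kWh = €0.64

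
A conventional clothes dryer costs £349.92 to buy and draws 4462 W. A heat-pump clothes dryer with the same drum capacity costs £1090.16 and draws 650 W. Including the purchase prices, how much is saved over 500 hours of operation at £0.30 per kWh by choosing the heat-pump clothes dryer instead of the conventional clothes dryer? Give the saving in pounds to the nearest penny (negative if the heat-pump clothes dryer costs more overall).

-£168.44

conventional clothes dryer: £349.92 + (4462/1000) kW × 500 h × £0.30 = £349.92 + £669.3 = £1019.22
heat-pump clothes dryer: £1090.16 + (650/1000) kW × 500 h × £0.30 = £1090.16 + £97.5 = £1187.66
Saving = £1019.22 − £1187.66 = −£168.44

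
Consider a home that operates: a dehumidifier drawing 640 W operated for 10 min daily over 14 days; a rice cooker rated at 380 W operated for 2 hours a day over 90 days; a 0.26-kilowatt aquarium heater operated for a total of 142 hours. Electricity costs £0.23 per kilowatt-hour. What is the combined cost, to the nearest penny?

£24.57

dehumidifier: Runtime = 10 min × 14 = 140 min = 2.333333… h
dehumidifier: 0.64 kW × 2.333333… h = 1.493333… kWh
rice cooker: Runtime = 2 h/day × 90 days = 180 h
rice cooker: 0.38 kW × 180 h = 68.4 kWh
aquarium heater: 0.26 kW × 142 h = 36.92 kWh
Total energy = 106.813333… kWh
Cost = 106.813333… × £0.23 = £24.57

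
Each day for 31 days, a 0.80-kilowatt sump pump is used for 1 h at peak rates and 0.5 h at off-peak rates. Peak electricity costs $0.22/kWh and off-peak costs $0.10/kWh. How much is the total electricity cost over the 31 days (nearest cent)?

Peak energy = 0.8 kW × 1 h × 31 = 24.8 kWh
Off-peak energy = 0.8 kW × 0.5 h × 31 = 12.4 kWh
Cost = 24.8 × $0.22 + 12.4 × $0.10 = $5.456 + $1.24 = $6.70

$6.70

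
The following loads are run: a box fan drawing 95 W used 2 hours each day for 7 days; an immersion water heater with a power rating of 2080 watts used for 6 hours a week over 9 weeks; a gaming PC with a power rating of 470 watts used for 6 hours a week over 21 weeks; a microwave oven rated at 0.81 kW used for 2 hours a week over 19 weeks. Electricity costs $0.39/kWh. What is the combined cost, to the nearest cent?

box fan: Runtime = 2 h/day × 7 days = 14 h
box fan: 0.095 kW × 14 h = 1.33 kWh
immersion water heater: Runtime = 6 h/week × 9 weeks = 54 h
immersion water heater: 2.08 kW × 54 h = 112.32 kWh
gaming PC: Runtime = 6 h/week × 21 weeks = 126 h
gaming PC: 0.47 kW × 126 h = 59.22 kWh
microwave oven: Runtime = 2 h/week × 19 weeks = 38 h
microwave oven: 0.81 kW × 38 h = 30.78 kWh
Total energy = 203.65 kWh
Cost = 203.65 × $0.39 = $79.42

$79.42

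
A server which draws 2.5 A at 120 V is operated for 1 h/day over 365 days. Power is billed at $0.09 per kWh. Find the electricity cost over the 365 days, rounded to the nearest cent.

Power = 2.5 A × 120 V = 300 W = 0.3 kW
Runtime = 1 h/day × 365 days = 365 h
Energy = 0.3 kW × 365 h = 109.5 kWh
Cost = 109.5 kWh × $0.09/kWh = $9.86

$9.86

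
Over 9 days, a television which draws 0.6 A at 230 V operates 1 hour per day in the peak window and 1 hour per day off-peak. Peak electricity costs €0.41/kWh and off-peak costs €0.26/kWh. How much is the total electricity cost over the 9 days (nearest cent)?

Power = 0.6 A × 230 V = 138 W = 0.138 kW
Peak energy = 0.138 kW × 1 h × 9 = 1.242 kWh
Off-peak energy = 0.138 kW × 1 h × 9 = 1.242 kWh
Cost = 1.242 × €0.41 + 1.242 × €0.26 = €0.50922 + €0.32292 = €0.83

€0.83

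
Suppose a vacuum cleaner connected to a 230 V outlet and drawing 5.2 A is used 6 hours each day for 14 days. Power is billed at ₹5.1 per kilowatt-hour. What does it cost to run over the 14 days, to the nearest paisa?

₹512.37

Power = 5.2 A × 230 V = 1196 W = 1.196 kW
Runtime = 6 h/day × 14 days = 84 h
Energy = 1.196 kW × 84 h = 100.464 kWh
Cost = 100.464 kWh × ₹5.1/kWh = ₹512.37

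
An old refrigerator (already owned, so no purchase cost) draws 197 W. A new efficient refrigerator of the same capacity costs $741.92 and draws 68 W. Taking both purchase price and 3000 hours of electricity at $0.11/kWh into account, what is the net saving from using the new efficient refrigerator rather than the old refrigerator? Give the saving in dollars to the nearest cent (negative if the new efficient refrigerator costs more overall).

old refrigerator: $0.00 + (197/1000) kW × 3000 h × $0.11 = $0.00 + $65.01 = $65.01
new efficient refrigerator: $741.92 + (68/1000) kW × 3000 h × $0.11 = $741.92 + $22.44 = $764.36
Saving = $65.01 − $764.36 = −$699.35

-$699.35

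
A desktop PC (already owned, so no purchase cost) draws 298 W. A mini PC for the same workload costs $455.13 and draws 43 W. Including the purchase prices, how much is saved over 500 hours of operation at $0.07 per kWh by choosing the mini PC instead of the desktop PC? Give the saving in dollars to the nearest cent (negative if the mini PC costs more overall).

-$446.21

desktop PC: $0.00 + (298/1000) kW × 500 h × $0.07 = $0.00 + $10.43 = $10.43
mini PC: $455.13 + (43/1000) kW × 500 h × $0.07 = $455.13 + $1.505 = $456.635
Saving = $10.43 − $456.635 = −$446.205 → -$446.21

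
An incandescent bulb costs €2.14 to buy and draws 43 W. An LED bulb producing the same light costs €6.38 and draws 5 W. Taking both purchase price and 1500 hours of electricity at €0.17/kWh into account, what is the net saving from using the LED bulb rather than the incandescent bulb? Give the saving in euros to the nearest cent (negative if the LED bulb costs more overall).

incandescent bulb: €2.14 + (43/1000) kW × 1500 h × €0.17 = €2.14 + €10.965 = €13.105
LED bulb: €6.38 + (5/1000) kW × 1500 h × €0.17 = €6.38 + €1.275 = €7.655
Saving = €13.105 − €7.655 = €5.45

€5.45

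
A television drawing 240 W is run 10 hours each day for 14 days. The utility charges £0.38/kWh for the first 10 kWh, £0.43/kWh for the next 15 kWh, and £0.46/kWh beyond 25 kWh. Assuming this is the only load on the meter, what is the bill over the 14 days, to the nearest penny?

£14.21

Runtime = 10 h/day × 14 days = 140 h
Energy = 0.24 kW × 140 h = 33.6 kWh
Tier 1 (0–10 kWh): 10 × £0.38 = £3.8
Tier 2 (10–25 kWh): 15 × £0.43 = £6.45
Above 25 kWh: 8.6 × £0.46 = £3.956
Bill = £14.21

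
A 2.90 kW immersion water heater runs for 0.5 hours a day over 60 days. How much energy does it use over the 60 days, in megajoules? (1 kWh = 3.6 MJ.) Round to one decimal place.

Runtime = 0.5 h/day × 60 days = 30 h
Energy = 2.9 kW × 30 h = 87 kWh
= 87 × 3.6 MJ = 313.2 MJ

313.2 MJ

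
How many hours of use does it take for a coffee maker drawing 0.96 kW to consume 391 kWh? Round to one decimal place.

Hours = 391 kWh ÷ 0.96 kW = 407.3 h

407.3 h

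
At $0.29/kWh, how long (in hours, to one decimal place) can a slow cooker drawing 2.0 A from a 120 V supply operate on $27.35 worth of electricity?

Power = 2.0 A × 120 V = 240 W = 0.24 kW
Energy available = $27.35 ÷ $0.29/kWh = 94.3103 kWh
Hours = 94.3103 kWh ÷ 0.24 kW = 393.0 h

393.0 h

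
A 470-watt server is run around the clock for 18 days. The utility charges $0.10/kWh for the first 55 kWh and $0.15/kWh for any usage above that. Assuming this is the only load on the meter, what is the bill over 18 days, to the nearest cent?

Runtime = 24 h × 18 = 432 h
Energy = 0.47 kW × 432 h = 203.04 kWh
Tier 1 (0–55 kWh): 55 × $0.10 = $5.5
Above 55 kWh: 148.04 × $0.15 = $22.206
Bill = $27.71

$27.71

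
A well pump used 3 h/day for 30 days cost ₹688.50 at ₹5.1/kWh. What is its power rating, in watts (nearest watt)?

Energy = ₹688.50 ÷ ₹5.1/kWh = 135 kWh
Runtime = 3 h/day × 30 days = 90 h
Power = 135 kWh ÷ 90 h = 1.5 kW = 1500 W

1500 W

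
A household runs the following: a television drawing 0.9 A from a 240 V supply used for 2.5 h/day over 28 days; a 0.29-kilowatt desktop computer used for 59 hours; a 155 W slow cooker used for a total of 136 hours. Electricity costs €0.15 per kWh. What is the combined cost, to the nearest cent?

television: Power = 0.9 A × 240 V = 216 W = 0.216 kW
television: Runtime = 2.5 h/day × 28 days = 70 h
television: 0.216 kW × 70 h = 15.12 kWh
desktop computer: 0.29 kW × 59 h = 17.11 kWh
slow cooker: 0.155 kW × 136 h = 21.08 kWh
Total energy = 53.31 kWh
Cost = 53.31 × €0.15 = €8.00

€8.00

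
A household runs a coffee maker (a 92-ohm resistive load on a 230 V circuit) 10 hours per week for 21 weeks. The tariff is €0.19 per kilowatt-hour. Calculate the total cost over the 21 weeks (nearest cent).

€22.94

Power = V²/R = 230²/92 = 575 W = 0.575 kW
Runtime = 10 h/week × 21 weeks = 210 h
Energy = 0.575 kW × 210 h = 120.75 kWh
Cost = 120.75 kWh × €0.19/kWh = €22.94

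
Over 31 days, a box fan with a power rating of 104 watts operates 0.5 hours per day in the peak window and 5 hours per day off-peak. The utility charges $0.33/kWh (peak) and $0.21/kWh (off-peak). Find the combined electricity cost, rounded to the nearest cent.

Peak energy = 0.104 kW × 0.5 h × 31 = 1.612 kWh
Off-peak energy = 0.104 kW × 5 h × 31 = 16.12 kWh
Cost = 1.612 × $0.33 + 16.12 × $0.21 = $0.53196 + $3.3852 = $3.92

$3.92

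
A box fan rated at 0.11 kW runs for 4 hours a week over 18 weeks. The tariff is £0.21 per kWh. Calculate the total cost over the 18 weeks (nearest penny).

£1.66

Runtime = 4 h/week × 18 weeks = 72 h
Energy = 0.11 kW × 72 h = 7.92 kWh
Cost = 7.92 kWh × £0.21/kWh = £1.66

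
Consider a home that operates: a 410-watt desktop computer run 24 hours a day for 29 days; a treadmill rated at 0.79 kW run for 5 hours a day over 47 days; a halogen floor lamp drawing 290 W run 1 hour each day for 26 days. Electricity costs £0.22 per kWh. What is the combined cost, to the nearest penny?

£105.28

desktop computer: Runtime = 24 h × 29 = 696 h
desktop computer: 0.41 kW × 696 h = 285.36 kWh
treadmill: Runtime = 5 h/day × 47 days = 235 h
treadmill: 0.79 kW × 235 h = 185.65 kWh
halogen floor lamp: Runtime = 1 h/day × 26 days = 26 h
halogen floor lamp: 0.29 kW × 26 h = 7.54 kWh
Total energy = 478.55 kWh
Cost = 478.55 × £0.22 = £105.28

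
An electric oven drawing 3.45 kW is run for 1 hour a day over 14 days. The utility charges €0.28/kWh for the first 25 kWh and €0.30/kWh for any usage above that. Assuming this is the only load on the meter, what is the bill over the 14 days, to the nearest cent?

Runtime = 1 h/day × 14 days = 14 h
Energy = 3.45 kW × 14 h = 48.3 kWh
Tier 1 (0–25 kWh): 25 × €0.28 = €7
Above 25 kWh: 23.3 × €0.30 = €6.99
Bill = €13.99

€13.99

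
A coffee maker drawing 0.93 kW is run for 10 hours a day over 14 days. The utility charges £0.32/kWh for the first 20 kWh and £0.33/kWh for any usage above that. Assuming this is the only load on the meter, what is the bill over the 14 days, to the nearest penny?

Runtime = 10 h/day × 14 days = 140 h
Energy = 0.93 kW × 140 h = 130.2 kWh
Tier 1 (0–20 kWh): 20 × £0.32 = £6.4
Above 20 kWh: 110.2 × £0.33 = £36.366
Bill = £42.77

£42.77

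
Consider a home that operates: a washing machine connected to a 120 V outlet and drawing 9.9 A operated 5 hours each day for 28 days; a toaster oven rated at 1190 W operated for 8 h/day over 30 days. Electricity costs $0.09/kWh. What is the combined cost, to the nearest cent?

washing machine: Power = 9.9 A × 120 V = 1188 W = 1.188 kW
washing machine: Runtime = 5 h/day × 28 days = 140 h
washing machine: 1.188 kW × 140 h = 166.32 kWh
toaster oven: Runtime = 8 h/day × 30 days = 240 h
toaster oven: 1.19 kW × 240 h = 285.6 kWh
Total energy = 451.92 kWh
Cost = 451.92 × $0.09 = $40.67

$40.67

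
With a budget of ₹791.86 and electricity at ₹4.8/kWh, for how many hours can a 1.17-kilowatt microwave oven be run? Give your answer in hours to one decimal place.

141.0 h

Energy available = ₹791.86 ÷ ₹4.8/kWh = 164.9708 kWh
Hours = 164.9708 kWh ÷ 1.17 kW = 141.0 h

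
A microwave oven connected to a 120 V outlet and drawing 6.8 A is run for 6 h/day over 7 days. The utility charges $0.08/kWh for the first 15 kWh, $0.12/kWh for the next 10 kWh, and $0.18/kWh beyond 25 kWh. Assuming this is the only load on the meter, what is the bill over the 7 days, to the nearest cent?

Power = 6.8 A × 120 V = 816 W = 0.816 kW
Runtime = 6 h/day × 7 days = 42 h
Energy = 0.816 kW × 42 h = 34.272 kWh
Tier 1 (0–15 kWh): 15 × $0.08 = $1.2
Tier 2 (15–25 kWh): 10 × $0.12 = $1.2
Above 25 kWh: 9.272 × $0.18 = $1.66896
Bill = $4.07

$4.07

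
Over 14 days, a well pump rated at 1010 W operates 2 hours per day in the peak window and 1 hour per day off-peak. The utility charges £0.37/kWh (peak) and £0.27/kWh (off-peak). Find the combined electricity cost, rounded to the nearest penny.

Peak energy = 1.01 kW × 2 h × 14 = 28.28 kWh
Off-peak energy = 1.01 kW × 1 h × 14 = 14.14 kWh
Cost = 28.28 × £0.37 + 14.14 × £0.27 = £10.4636 + £3.8178 = £14.28

£14.28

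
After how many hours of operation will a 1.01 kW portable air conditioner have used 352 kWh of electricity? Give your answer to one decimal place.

348.5 h

Hours = 352 kWh ÷ 1.01 kW = 348.5 h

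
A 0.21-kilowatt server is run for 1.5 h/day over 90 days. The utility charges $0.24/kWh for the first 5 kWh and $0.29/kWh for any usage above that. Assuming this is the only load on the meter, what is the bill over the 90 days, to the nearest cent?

Runtime = 1.5 h/day × 90 days = 135 h
Energy = 0.21 kW × 135 h = 28.35 kWh
Tier 1 (0–5 kWh): 5 × $0.24 = $1.2
Above 5 kWh: 23.35 × $0.29 = $6.7715
Bill = $7.97

$7.97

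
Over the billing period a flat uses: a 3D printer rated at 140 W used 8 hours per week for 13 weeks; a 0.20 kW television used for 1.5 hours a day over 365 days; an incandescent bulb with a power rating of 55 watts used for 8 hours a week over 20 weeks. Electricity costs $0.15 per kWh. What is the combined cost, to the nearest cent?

$19.93

3D printer: Runtime = 8 h/week × 13 weeks = 104 h
3D printer: 0.14 kW × 104 h = 14.56 kWh
television: Runtime = 1.5 h/day × 365 days = 547.5 h
television: 0.2 kW × 547.5 h = 109.5 kWh
incandescent bulb: Runtime = 8 h/week × 20 weeks = 160 h
incandescent bulb: 0.055 kW × 160 h = 8.8 kWh
Total energy = 132.86 kWh
Cost = 132.86 × $0.15 = $19.93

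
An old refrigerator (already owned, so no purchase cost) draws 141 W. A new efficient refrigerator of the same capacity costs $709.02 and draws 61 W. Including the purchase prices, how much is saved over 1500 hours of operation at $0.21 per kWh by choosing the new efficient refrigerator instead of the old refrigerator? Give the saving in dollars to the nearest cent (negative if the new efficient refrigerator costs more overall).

-$683.82

old refrigerator: $0.00 + (141/1000) kW × 1500 h × $0.21 = $0.00 + $44.415 = $44.415
new efficient refrigerator: $709.02 + (61/1000) kW × 1500 h × $0.21 = $709.02 + $19.215 = $728.235
Saving = $44.415 − $728.235 = −$683.82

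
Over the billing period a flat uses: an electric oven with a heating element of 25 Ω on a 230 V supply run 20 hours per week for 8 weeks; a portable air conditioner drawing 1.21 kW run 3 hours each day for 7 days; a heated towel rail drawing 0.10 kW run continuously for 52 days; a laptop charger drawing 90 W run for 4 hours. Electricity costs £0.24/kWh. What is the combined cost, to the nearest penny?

electric oven: Power = V²/R = 230²/25 = 2116 W = 2.116 kW
electric oven: Runtime = 20 h/week × 8 weeks = 160 h
electric oven: 2.116 kW × 160 h = 338.56 kWh
portable air conditioner: Runtime = 3 h/day × 7 days = 21 h
portable air conditioner: 1.21 kW × 21 h = 25.41 kWh
heated towel rail: Runtime = 24 h × 52 = 1248 h
heated towel rail: 0.1 kW × 1248 h = 124.8 kWh
laptop charger: 0.09 kW × 4 h = 0.36 kWh
Total energy = 489.13 kWh
Cost = 489.13 × £0.24 = £117.39

£117.39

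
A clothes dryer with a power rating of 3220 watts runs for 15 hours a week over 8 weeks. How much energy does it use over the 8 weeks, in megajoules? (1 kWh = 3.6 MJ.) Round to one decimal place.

1391.0 MJ

Runtime = 15 h/week × 8 weeks = 120 h
Energy = 3.22 kW × 120 h = 386.4 kWh
= 386.4 × 3.6 MJ = 1391.0 MJ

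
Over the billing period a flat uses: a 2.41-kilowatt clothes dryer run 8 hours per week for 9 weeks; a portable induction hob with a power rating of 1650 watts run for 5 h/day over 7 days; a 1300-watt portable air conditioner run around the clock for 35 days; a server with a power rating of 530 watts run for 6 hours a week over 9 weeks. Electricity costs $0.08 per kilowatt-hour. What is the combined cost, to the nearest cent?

$108.15

clothes dryer: Runtime = 8 h/week × 9 weeks = 72 h
clothes dryer: 2.41 kW × 72 h = 173.52 kWh
portable induction hob: Runtime = 5 h/day × 7 days = 35 h
portable induction hob: 1.65 kW × 35 h = 57.75 kWh
portable air conditioner: Runtime = 24 h × 35 = 840 h
portable air conditioner: 1.3 kW × 840 h = 1092 kWh
server: Runtime = 6 h/week × 9 weeks = 54 h
server: 0.53 kW × 54 h = 28.62 kWh
Total energy = 1351.89 kWh
Cost = 1351.89 × $0.08 = $108.15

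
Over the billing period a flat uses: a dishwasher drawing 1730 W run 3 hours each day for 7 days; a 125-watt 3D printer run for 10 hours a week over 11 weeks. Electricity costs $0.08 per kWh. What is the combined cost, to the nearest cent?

dishwasher: Runtime = 3 h/day × 7 days = 21 h
dishwasher: 1.73 kW × 21 h = 36.33 kWh
3D printer: Runtime = 10 h/week × 11 weeks = 110 h
3D printer: 0.125 kW × 110 h = 13.75 kWh
Total energy = 50.08 kWh
Cost = 50.08 × $0.08 = $4.01

$4.01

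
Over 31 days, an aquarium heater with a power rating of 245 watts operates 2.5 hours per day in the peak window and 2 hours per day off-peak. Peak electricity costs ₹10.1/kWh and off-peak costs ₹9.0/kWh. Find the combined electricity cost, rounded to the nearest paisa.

₹328.48

Peak energy = 0.245 kW × 2.5 h × 31 = 18.9875 kWh
Off-peak energy = 0.245 kW × 2 h × 31 = 15.19 kWh
Cost = 18.9875 × ₹10.1 + 15.19 × ₹9.0 = ₹191.77375 + ₹136.71 = ₹328.48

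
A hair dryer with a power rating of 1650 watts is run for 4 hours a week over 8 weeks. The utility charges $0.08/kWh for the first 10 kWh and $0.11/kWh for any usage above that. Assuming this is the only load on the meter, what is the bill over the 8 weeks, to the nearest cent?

$5.51

Runtime = 4 h/week × 8 weeks = 32 h
Energy = 1.65 kW × 32 h = 52.8 kWh
Tier 1 (0–10 kWh): 10 × $0.08 = $0.8
Above 10 kWh: 42.8 × $0.11 = $4.708
Bill = $5.51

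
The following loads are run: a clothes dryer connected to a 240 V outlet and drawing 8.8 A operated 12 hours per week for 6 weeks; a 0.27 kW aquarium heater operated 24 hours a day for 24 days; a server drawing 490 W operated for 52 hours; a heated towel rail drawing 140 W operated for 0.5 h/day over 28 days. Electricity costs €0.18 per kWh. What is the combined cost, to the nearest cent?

clothes dryer: Power = 8.8 A × 240 V = 2112 W = 2.112 kW
clothes dryer: Runtime = 12 h/week × 6 weeks = 72 h
clothes dryer: 2.112 kW × 72 h = 152.064 kWh
aquarium heater: Runtime = 24 h × 24 = 576 h
aquarium heater: 0.27 kW × 576 h = 155.52 kWh
server: 0.49 kW × 52 h = 25.48 kWh
heated towel rail: Runtime = 0.5 h/day × 28 days = 14 h
heated towel rail: 0.14 kW × 14 h = 1.96 kWh
Total energy = 335.024 kWh
Cost = 335.024 × €0.18 = €60.30

€60.30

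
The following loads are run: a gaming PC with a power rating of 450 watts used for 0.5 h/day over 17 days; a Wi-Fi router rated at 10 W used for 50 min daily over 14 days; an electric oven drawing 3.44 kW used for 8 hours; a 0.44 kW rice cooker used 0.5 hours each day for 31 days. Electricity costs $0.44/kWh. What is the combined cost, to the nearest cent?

$16.84

gaming PC: Runtime = 0.5 h/day × 17 days = 8.5 h
gaming PC: 0.45 kW × 8.5 h = 3.825 kWh
Wi-Fi router: Runtime = 50 min × 14 = 700 min = 11.666666… h
Wi-Fi router: 0.01 kW × 11.666666… h = 0.116666… kWh
electric oven: 3.44 kW × 8 h = 27.52 kWh
rice cooker: Runtime = 0.5 h/day × 31 days = 15.5 h
rice cooker: 0.44 kW × 15.5 h = 6.82 kWh
Total energy = 38.281666… kWh
Cost = 38.281666… × $0.44 = $16.84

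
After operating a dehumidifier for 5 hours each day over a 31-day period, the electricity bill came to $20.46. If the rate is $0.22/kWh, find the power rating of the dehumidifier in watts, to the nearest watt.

Energy = $20.46 ÷ $0.22/kWh = 93 kWh
Runtime = 5 h/day × 31 days = 155 h
Power = 93 kWh ÷ 155 h = 0.6 kW = 600 W

600 W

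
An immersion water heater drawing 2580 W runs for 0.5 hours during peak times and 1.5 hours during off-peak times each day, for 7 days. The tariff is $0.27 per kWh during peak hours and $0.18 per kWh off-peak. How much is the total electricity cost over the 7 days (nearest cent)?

Peak energy = 2.58 kW × 0.5 h × 7 = 9.03 kWh
Off-peak energy = 2.58 kW × 1.5 h × 7 = 27.09 kWh
Cost = 9.03 × $0.27 + 27.09 × $0.18 = $2.4381 + $4.8762 = $7.31

$7.31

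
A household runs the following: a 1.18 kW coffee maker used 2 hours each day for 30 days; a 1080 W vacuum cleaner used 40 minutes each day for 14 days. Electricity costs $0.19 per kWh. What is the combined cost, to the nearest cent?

coffee maker: Runtime = 2 h/day × 30 days = 60 h
coffee maker: 1.18 kW × 60 h = 70.8 kWh
vacuum cleaner: Runtime = 40 min × 14 = 560 min = 9.333333… h
vacuum cleaner: 1.08 kW × 9.333333… h = 10.08 kWh
Total energy = 80.88 kWh
Cost = 80.88 × $0.19 = $15.37

$15.37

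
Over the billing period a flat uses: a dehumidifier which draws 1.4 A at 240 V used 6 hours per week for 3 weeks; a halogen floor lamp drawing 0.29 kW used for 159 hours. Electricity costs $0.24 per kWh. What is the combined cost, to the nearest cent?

dehumidifier: Power = 1.4 A × 240 V = 336 W = 0.336 kW
dehumidifier: Runtime = 6 h/week × 3 weeks = 18 h
dehumidifier: 0.336 kW × 18 h = 6.048 kWh
halogen floor lamp: 0.29 kW × 159 h = 46.11 kWh
Total energy = 52.158 kWh
Cost = 52.158 × $0.24 = $12.52

$12.52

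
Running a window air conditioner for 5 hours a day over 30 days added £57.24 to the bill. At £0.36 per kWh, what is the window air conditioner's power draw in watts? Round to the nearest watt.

Energy = £57.24 ÷ £0.36/kWh = 159 kWh
Runtime = 5 h/day × 30 days = 150 h
Power = 159 kWh ÷ 150 h = 1.06 kW = 1060 W

1060 W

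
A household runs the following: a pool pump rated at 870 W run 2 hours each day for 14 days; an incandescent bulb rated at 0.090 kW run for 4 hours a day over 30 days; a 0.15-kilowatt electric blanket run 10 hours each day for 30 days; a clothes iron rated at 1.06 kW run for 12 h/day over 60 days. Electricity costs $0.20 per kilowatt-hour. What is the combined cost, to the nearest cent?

pool pump: Runtime = 2 h/day × 14 days = 28 h
pool pump: 0.87 kW × 28 h = 24.36 kWh
incandescent bulb: Runtime = 4 h/day × 30 days = 120 h
incandescent bulb: 0.09 kW × 120 h = 10.8 kWh
electric blanket: Runtime = 10 h/day × 30 days = 300 h
electric blanket: 0.15 kW × 300 h = 45 kWh
clothes iron: Runtime = 12 h/day × 60 days = 720 h
clothes iron: 1.06 kW × 720 h = 763.2 kWh
Total energy = 843.36 kWh
Cost = 843.36 × $0.20 = $168.67

$168.67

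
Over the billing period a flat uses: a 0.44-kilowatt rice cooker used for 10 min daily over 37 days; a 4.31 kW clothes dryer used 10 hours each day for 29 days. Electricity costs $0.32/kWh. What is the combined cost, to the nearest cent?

rice cooker: Runtime = 10 min × 37 = 370 min = 6.166666… h
rice cooker: 0.44 kW × 6.166666… h = 2.713333… kWh
clothes dryer: Runtime = 10 h/day × 29 days = 290 h
clothes dryer: 4.31 kW × 290 h = 1249.9 kWh
Total energy = 1252.613333… kWh
Cost = 1252.613333… × $0.32 = $400.84

$400.84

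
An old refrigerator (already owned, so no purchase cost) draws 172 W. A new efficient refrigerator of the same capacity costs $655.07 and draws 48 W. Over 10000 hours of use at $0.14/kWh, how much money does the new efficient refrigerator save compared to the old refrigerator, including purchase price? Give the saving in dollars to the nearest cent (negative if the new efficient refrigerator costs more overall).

old refrigerator: $0.00 + (172/1000) kW × 10000 h × $0.14 = $0.00 + $240.8 = $240.8
new efficient refrigerator: $655.07 + (48/1000) kW × 10000 h × $0.14 = $655.07 + $67.2 = $722.27
Saving = $240.8 − $722.27 = −$481.47

-$481.47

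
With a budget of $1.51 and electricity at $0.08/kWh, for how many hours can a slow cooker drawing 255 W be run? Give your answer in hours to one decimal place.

Energy available = $1.51 ÷ $0.08/kWh = 18.875 kWh
Hours = 18.875 kWh ÷ 0.255 kW = 74.0 h

74.0 h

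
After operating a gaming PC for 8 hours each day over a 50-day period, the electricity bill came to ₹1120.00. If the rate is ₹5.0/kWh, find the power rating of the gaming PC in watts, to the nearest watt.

560 W

Energy = ₹1120.00 ÷ ₹5.0/kWh = 224 kWh
Runtime = 8 h/day × 50 days = 400 h
Power = 224 kWh ÷ 400 h = 0.56 kW = 560 W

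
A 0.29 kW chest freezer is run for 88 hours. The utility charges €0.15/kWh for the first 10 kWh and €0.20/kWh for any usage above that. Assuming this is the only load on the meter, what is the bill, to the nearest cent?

€4.60

Energy = 0.29 kW × 88 h = 25.52 kWh
Tier 1 (0–10 kWh): 10 × €0.15 = €1.5
Above 10 kWh: 15.52 × €0.20 = €3.104
Bill = €4.60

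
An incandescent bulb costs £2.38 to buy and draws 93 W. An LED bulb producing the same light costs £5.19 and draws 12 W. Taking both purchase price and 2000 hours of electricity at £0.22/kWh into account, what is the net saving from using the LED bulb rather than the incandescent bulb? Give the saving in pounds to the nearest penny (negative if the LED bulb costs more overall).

incandescent bulb: £2.38 + (93/1000) kW × 2000 h × £0.22 = £2.38 + £40.92 = £43.3
LED bulb: £5.19 + (12/1000) kW × 2000 h × £0.22 = £5.19 + £5.28 = £10.47
Saving = £43.3 − £10.47 = £32.83

£32.83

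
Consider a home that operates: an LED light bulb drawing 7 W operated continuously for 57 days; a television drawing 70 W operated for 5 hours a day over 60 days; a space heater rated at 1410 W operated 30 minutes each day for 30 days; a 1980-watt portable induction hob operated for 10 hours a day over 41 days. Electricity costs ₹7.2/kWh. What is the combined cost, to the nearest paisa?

₹6217.39

LED light bulb: Runtime = 24 h × 57 = 1368 h
LED light bulb: 0.007 kW × 1368 h = 9.576 kWh
television: Runtime = 5 h/day × 60 days = 300 h
television: 0.07 kW × 300 h = 21 kWh
space heater: Runtime = 30 min × 30 = 900 min = 15 h
space heater: 1.41 kW × 15 h = 21.15 kWh
portable induction hob: Runtime = 10 h/day × 41 days = 410 h
portable induction hob: 1.98 kW × 410 h = 811.8 kWh
Total energy = 863.526 kWh
Cost = 863.526 × ₹7.2 = ₹6217.39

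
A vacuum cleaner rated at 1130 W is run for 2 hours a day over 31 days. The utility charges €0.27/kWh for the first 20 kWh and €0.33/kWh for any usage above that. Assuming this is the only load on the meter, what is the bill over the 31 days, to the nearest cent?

€21.92

Runtime = 2 h/day × 31 days = 62 h
Energy = 1.13 kW × 62 h = 70.06 kWh
Tier 1 (0–20 kWh): 20 × €0.27 = €5.4
Above 20 kWh: 50.06 × €0.33 = €16.5198
Bill = €21.92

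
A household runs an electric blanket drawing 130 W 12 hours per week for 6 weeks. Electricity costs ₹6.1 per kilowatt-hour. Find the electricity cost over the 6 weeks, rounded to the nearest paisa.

Runtime = 12 h/week × 6 weeks = 72 h
Energy = 0.13 kW × 72 h = 9.36 kWh
Cost = 9.36 kWh × ₹6.1/kWh = ₹57.10

₹57.10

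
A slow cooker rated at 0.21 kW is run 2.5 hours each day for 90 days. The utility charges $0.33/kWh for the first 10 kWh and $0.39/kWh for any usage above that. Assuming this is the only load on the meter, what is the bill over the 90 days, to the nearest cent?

$17.83

Runtime = 2.5 h/day × 90 days = 225 h
Energy = 0.21 kW × 225 h = 47.25 kWh
Tier 1 (0–10 kWh): 10 × $0.33 = $3.3
Above 10 kWh: 37.25 × $0.39 = $14.5275
Bill = $17.83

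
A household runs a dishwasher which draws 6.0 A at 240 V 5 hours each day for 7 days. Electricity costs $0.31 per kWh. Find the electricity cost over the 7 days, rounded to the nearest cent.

Power = 6.0 A × 240 V = 1440 W = 1.44 kW
Runtime = 5 h/day × 7 days = 35 h
Energy = 1.44 kW × 35 h = 50.4 kWh
Cost = 50.4 kWh × $0.31/kWh = $15.62

$15.62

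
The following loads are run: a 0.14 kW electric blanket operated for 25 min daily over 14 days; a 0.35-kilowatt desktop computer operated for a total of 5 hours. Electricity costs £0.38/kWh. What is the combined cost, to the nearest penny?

electric blanket: Runtime = 25 min × 14 = 350 min = 5.833333… h
electric blanket: 0.14 kW × 5.833333… h = 0.816666… kWh
desktop computer: 0.35 kW × 5 h = 1.75 kWh
Total energy = 2.566666… kWh
Cost = 2.566666… × £0.38 = £0.98

£0.98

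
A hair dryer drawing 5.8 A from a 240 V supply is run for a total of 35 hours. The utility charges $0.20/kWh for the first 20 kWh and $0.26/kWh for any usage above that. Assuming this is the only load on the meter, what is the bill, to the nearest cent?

Power = 5.8 A × 240 V = 1392 W = 1.392 kW
Energy = 1.392 kW × 35 h = 48.72 kWh
Tier 1 (0–20 kWh): 20 × $0.20 = $4
Above 20 kWh: 28.72 × $0.26 = $7.4672
Bill = $11.47

$11.47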